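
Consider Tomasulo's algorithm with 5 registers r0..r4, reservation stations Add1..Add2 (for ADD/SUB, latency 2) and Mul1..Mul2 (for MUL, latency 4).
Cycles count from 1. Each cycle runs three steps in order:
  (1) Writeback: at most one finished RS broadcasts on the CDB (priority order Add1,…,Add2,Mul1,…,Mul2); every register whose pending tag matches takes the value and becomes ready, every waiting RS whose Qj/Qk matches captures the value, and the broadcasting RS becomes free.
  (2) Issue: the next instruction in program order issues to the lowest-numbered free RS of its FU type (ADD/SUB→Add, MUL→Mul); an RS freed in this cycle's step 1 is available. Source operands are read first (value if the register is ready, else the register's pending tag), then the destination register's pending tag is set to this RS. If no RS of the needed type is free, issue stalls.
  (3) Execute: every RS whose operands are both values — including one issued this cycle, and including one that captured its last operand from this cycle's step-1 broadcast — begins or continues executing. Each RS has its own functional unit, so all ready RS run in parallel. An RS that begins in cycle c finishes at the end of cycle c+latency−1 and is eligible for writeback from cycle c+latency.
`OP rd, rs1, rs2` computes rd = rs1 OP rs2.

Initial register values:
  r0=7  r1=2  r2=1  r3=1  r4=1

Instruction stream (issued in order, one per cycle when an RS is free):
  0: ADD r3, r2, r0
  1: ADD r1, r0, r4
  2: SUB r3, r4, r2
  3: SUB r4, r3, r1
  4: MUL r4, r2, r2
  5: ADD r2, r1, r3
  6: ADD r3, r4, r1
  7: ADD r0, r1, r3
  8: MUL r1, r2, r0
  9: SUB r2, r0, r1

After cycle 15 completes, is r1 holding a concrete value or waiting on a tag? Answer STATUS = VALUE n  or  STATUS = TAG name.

cycle 1: issue ADD r3<-Add1 // r0:7,r1:2,r2:1,r3:Add1,r4:1
cycle 2: issue ADD r1<-Add2 // r0:7,r1:Add2,r2:1,r3:Add1,r4:1
cycle 3: CDB Add1=8; issue SUB r3<-Add1 // r0:7,r1:Add2,r2:1,r3:Add1,r4:1
cycle 4: CDB Add2=8; issue SUB r4<-Add2 // r0:7,r1:8,r2:1,r3:Add1,r4:Add2
cycle 5: CDB Add1=0; issue MUL r4<-Mul1 // r0:7,r1:8,r2:1,r3:0,r4:Mul1
cycle 6: issue ADD r2<-Add1 // r0:7,r1:8,r2:Add1,r3:0,r4:Mul1
cycle 7: CDB Add2=-8; issue ADD r3<-Add2 // r0:7,r1:8,r2:Add1,r3:Add2,r4:Mul1
cycle 8: CDB Add1=8; issue ADD r0<-Add1 // r0:Add1,r1:8,r2:8,r3:Add2,r4:Mul1
cycle 9: CDB Mul1=1; issue MUL r1<-Mul1 // r0:Add1,r1:Mul1,r2:8,r3:Add2,r4:1
cycle 10: stall // r0:Add1,r1:Mul1,r2:8,r3:Add2,r4:1
cycle 11: CDB Add2=9; issue SUB r2<-Add2 // r0:Add1,r1:Mul1,r2:Add2,r3:9,r4:1
cycle 12: - // r0:Add1,r1:Mul1,r2:Add2,r3:9,r4:1
cycle 13: CDB Add1=17 // r0:17,r1:Mul1,r2:Add2,r3:9,r4:1
cycle 14: - // r0:17,r1:Mul1,r2:Add2,r3:9,r4:1
cycle 15: - // r0:17,r1:Mul1,r2:Add2,r3:9,r4:1

STATUS = TAG Mul1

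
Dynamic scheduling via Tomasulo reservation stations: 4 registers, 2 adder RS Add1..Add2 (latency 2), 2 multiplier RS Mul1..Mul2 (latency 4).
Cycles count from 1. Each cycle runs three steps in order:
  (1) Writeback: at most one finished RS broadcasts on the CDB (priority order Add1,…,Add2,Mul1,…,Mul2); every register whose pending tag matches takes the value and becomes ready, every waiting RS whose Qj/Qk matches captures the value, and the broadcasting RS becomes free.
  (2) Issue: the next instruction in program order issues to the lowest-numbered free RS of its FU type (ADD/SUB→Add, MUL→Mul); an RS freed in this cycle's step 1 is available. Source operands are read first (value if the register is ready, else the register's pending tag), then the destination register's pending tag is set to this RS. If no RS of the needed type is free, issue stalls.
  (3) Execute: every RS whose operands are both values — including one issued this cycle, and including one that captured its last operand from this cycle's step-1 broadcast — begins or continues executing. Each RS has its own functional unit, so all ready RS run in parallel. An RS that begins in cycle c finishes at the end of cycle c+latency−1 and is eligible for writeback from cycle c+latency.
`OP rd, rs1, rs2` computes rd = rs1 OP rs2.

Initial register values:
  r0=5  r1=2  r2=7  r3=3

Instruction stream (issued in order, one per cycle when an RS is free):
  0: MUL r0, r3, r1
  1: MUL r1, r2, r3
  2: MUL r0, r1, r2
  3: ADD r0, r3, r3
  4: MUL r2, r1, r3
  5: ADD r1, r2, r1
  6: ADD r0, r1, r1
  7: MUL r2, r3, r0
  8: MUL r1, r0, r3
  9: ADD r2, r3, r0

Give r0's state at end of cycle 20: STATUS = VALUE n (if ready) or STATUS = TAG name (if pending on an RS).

STATUS = VALUE 168

  c1: issue MUL r0<-Mul1  regs: r0:Mul1,r1:2,r2:7,r3:3
  c2: issue MUL r1<-Mul2  regs: r0:Mul1,r1:Mul2,r2:7,r3:3
  c3: stall  regs: r0:Mul1,r1:Mul2,r2:7,r3:3
  c4: stall  regs: r0:Mul1,r1:Mul2,r2:7,r3:3
  c5: CDB Mul1=6; issue MUL r0<-Mul1  regs: r0:Mul1,r1:Mul2,r2:7,r3:3
  c6: CDB Mul2=21; issue ADD r0<-Add1  regs: r0:Add1,r1:21,r2:7,r3:3
  c7: issue MUL r2<-Mul2  regs: r0:Add1,r1:21,r2:Mul2,r3:3
  c8: CDB Add1=6; issue ADD r1<-Add1  regs: r0:6,r1:Add1,r2:Mul2,r3:3
  c9: issue ADD r0<-Add2  regs: r0:Add2,r1:Add1,r2:Mul2,r3:3
  c10: CDB Mul1=147; issue MUL r2<-Mul1  regs: r0:Add2,r1:Add1,r2:Mul1,r3:3
  c11: CDB Mul2=63; issue MUL r1<-Mul2  regs: r0:Add2,r1:Mul2,r2:Mul1,r3:3
  c12: stall  regs: r0:Add2,r1:Mul2,r2:Mul1,r3:3
  c13: CDB Add1=84; issue ADD r2<-Add1  regs: r0:Add2,r1:Mul2,r2:Add1,r3:3
  c14: -  regs: r0:Add2,r1:Mul2,r2:Add1,r3:3
  c15: CDB Add2=168  regs: r0:168,r1:Mul2,r2:Add1,r3:3
  c16: -  regs: r0:168,r1:Mul2,r2:Add1,r3:3
  c17: CDB Add1=171  regs: r0:168,r1:Mul2,r2:171,r3:3
  c18: -  regs: r0:168,r1:Mul2,r2:171,r3:3
  c19: CDB Mul1=504  regs: r0:168,r1:Mul2,r2:171,r3:3
  c20: CDB Mul2=504  regs: r0:168,r1:504,r2:171,r3:3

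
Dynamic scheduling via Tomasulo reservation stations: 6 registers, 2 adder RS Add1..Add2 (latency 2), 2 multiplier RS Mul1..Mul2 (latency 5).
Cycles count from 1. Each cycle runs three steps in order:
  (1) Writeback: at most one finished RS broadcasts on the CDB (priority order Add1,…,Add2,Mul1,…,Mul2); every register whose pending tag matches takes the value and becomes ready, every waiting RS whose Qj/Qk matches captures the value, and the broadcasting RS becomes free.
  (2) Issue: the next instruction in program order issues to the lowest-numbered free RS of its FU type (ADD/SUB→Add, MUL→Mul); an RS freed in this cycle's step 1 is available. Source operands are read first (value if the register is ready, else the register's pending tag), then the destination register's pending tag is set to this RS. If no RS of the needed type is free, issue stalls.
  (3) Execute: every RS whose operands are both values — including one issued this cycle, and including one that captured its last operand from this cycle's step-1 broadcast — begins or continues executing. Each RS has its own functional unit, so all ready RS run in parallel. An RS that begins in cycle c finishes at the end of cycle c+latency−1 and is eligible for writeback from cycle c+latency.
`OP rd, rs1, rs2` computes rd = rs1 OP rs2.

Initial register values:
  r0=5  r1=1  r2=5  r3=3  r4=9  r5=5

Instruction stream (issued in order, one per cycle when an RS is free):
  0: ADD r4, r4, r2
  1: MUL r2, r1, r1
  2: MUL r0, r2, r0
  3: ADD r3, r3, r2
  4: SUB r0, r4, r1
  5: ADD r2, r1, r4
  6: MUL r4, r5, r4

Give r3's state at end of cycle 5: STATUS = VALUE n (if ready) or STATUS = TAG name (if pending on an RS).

  c1: issue ADD r4<-Add1  regs: r0:5,r1:1,r2:5,r3:3,r4:Add1,r5:5
  c2: issue MUL r2<-Mul1  regs: r0:5,r1:1,r2:Mul1,r3:3,r4:Add1,r5:5
  c3: CDB Add1=14; issue MUL r0<-Mul2  regs: r0:Mul2,r1:1,r2:Mul1,r3:3,r4:14,r5:5
  c4: issue ADD r3<-Add1  regs: r0:Mul2,r1:1,r2:Mul1,r3:Add1,r4:14,r5:5
  c5: issue SUB r0<-Add2  regs: r0:Add2,r1:1,r2:Mul1,r3:Add1,r4:14,r5:5

STATUS = TAG Add1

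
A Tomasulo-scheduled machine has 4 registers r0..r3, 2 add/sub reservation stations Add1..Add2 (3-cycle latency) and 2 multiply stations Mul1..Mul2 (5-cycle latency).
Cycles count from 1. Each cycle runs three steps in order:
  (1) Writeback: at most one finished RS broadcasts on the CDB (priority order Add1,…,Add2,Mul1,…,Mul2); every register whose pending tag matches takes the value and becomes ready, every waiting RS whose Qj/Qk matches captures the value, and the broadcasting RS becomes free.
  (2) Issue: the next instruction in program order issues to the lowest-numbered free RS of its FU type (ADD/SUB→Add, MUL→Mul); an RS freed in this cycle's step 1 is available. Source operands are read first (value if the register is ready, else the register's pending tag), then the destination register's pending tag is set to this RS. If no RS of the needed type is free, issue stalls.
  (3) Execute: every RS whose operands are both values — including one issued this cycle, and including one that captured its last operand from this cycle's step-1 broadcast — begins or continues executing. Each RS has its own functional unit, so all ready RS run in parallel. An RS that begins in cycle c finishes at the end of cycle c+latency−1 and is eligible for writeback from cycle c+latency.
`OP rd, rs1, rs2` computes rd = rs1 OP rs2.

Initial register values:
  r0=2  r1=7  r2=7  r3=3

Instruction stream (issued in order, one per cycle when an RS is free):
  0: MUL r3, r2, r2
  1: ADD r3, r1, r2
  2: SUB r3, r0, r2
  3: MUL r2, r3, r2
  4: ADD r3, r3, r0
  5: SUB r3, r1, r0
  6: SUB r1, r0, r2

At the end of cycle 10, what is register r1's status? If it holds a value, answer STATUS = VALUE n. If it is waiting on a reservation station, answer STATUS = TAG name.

  c1: issue MUL r3<-Mul1  regs: r0:2,r1:7,r2:7,r3:Mul1
  c2: issue ADD r3<-Add1  regs: r0:2,r1:7,r2:7,r3:Add1
  c3: issue SUB r3<-Add2  regs: r0:2,r1:7,r2:7,r3:Add2
  c4: issue MUL r2<-Mul2  regs: r0:2,r1:7,r2:Mul2,r3:Add2
  c5: CDB Add1=14; issue ADD r3<-Add1  regs: r0:2,r1:7,r2:Mul2,r3:Add1
  c6: CDB Add2=-5; issue SUB r3<-Add2  regs: r0:2,r1:7,r2:Mul2,r3:Add2
  c7: CDB Mul1=49; stall  regs: r0:2,r1:7,r2:Mul2,r3:Add2
  c8: stall  regs: r0:2,r1:7,r2:Mul2,r3:Add2
  c9: CDB Add1=-3; issue SUB r1<-Add1  regs: r0:2,r1:Add1,r2:Mul2,r3:Add2
  c10: CDB Add2=5  regs: r0:2,r1:Add1,r2:Mul2,r3:5

STATUS = TAG Add1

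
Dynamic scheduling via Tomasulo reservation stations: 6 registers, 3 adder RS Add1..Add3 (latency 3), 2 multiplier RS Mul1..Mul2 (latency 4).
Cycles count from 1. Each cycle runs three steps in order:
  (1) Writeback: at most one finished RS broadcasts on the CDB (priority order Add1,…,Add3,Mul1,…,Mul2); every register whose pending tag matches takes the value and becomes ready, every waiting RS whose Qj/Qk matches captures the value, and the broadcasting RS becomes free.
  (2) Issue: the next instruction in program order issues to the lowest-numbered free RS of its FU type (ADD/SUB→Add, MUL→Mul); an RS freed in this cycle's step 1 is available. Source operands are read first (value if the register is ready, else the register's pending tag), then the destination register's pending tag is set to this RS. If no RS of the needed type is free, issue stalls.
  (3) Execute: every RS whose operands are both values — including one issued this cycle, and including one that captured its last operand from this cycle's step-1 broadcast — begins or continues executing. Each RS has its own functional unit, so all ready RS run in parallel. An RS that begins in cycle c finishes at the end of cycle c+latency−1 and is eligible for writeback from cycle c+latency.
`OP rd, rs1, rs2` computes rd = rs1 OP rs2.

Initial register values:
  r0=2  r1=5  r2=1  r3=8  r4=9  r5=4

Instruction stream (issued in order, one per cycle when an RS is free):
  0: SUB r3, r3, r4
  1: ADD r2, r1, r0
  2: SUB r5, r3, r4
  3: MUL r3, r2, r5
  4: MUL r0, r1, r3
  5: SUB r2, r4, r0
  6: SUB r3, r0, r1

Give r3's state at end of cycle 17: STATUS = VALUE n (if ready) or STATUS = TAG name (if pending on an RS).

cycle 1: issue SUB r3<-Add1 // r0:2,r1:5,r2:1,r3:Add1,r4:9,r5:4
cycle 2: issue ADD r2<-Add2 // r0:2,r1:5,r2:Add2,r3:Add1,r4:9,r5:4
cycle 3: issue SUB r5<-Add3 // r0:2,r1:5,r2:Add2,r3:Add1,r4:9,r5:Add3
cycle 4: CDB Add1=-1; issue MUL r3<-Mul1 // r0:2,r1:5,r2:Add2,r3:Mul1,r4:9,r5:Add3
cycle 5: CDB Add2=7; issue MUL r0<-Mul2 // r0:Mul2,r1:5,r2:7,r3:Mul1,r4:9,r5:Add3
cycle 6: issue SUB r2<-Add1 // r0:Mul2,r1:5,r2:Add1,r3:Mul1,r4:9,r5:Add3
cycle 7: CDB Add3=-10; issue SUB r3<-Add2 // r0:Mul2,r1:5,r2:Add1,r3:Add2,r4:9,r5:-10
cycle 8: - // r0:Mul2,r1:5,r2:Add1,r3:Add2,r4:9,r5:-10
cycle 9: - // r0:Mul2,r1:5,r2:Add1,r3:Add2,r4:9,r5:-10
cycle 10: - // r0:Mul2,r1:5,r2:Add1,r3:Add2,r4:9,r5:-10
cycle 11: CDB Mul1=-70 // r0:Mul2,r1:5,r2:Add1,r3:Add2,r4:9,r5:-10
cycle 12: - // r0:Mul2,r1:5,r2:Add1,r3:Add2,r4:9,r5:-10
cycle 13: - // r0:Mul2,r1:5,r2:Add1,r3:Add2,r4:9,r5:-10
cycle 14: - // r0:Mul2,r1:5,r2:Add1,r3:Add2,r4:9,r5:-10
cycle 15: CDB Mul2=-350 // r0:-350,r1:5,r2:Add1,r3:Add2,r4:9,r5:-10
cycle 16: - // r0:-350,r1:5,r2:Add1,r3:Add2,r4:9,r5:-10
cycle 17: - // r0:-350,r1:5,r2:Add1,r3:Add2,r4:9,r5:-10

STATUS = TAG Add2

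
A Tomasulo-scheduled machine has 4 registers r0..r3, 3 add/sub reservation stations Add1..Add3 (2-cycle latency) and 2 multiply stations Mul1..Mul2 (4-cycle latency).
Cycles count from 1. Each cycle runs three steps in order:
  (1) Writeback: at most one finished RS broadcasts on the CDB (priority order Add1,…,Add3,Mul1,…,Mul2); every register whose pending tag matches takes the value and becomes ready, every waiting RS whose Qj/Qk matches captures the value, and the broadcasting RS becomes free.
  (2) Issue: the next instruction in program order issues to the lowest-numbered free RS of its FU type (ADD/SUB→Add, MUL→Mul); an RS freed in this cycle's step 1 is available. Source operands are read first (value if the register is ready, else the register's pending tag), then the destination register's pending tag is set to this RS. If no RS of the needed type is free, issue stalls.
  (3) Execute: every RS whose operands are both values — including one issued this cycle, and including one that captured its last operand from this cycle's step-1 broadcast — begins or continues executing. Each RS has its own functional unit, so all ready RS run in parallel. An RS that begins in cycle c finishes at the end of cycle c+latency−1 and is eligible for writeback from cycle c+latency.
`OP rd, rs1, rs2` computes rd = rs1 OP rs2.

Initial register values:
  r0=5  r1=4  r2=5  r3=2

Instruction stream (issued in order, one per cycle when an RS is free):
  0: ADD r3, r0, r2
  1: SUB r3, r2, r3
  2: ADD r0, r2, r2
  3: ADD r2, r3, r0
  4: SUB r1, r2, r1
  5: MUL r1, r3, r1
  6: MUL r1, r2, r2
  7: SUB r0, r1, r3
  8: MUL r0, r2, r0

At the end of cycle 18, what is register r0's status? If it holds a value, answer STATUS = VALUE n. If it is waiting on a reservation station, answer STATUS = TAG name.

c1: issue ADD r3<-Add1 | r0:5,r1:4,r2:5,r3:Add1
c2: issue SUB r3<-Add2 | r0:5,r1:4,r2:5,r3:Add2
c3: CDB Add1=10; issue ADD r0<-Add1 | r0:Add1,r1:4,r2:5,r3:Add2
c4: issue ADD r2<-Add3 | r0:Add1,r1:4,r2:Add3,r3:Add2
c5: CDB Add1=10; issue SUB r1<-Add1 | r0:10,r1:Add1,r2:Add3,r3:Add2
c6: CDB Add2=-5; issue MUL r1<-Mul1 | r0:10,r1:Mul1,r2:Add3,r3:-5
c7: issue MUL r1<-Mul2 | r0:10,r1:Mul2,r2:Add3,r3:-5
c8: CDB Add3=5; issue SUB r0<-Add2 | r0:Add2,r1:Mul2,r2:5,r3:-5
c9: stall | r0:Add2,r1:Mul2,r2:5,r3:-5
c10: CDB Add1=1; stall | r0:Add2,r1:Mul2,r2:5,r3:-5
c11: stall | r0:Add2,r1:Mul2,r2:5,r3:-5
c12: CDB Mul2=25; issue MUL r0<-Mul2 | r0:Mul2,r1:25,r2:5,r3:-5
c13: - | r0:Mul2,r1:25,r2:5,r3:-5
c14: CDB Add2=30 | r0:Mul2,r1:25,r2:5,r3:-5
c15: CDB Mul1=-5 | r0:Mul2,r1:25,r2:5,r3:-5
c16: - | r0:Mul2,r1:25,r2:5,r3:-5
c17: - | r0:Mul2,r1:25,r2:5,r3:-5
c18: CDB Mul2=150 | r0:150,r1:25,r2:5,r3:-5

STATUS = VALUE 150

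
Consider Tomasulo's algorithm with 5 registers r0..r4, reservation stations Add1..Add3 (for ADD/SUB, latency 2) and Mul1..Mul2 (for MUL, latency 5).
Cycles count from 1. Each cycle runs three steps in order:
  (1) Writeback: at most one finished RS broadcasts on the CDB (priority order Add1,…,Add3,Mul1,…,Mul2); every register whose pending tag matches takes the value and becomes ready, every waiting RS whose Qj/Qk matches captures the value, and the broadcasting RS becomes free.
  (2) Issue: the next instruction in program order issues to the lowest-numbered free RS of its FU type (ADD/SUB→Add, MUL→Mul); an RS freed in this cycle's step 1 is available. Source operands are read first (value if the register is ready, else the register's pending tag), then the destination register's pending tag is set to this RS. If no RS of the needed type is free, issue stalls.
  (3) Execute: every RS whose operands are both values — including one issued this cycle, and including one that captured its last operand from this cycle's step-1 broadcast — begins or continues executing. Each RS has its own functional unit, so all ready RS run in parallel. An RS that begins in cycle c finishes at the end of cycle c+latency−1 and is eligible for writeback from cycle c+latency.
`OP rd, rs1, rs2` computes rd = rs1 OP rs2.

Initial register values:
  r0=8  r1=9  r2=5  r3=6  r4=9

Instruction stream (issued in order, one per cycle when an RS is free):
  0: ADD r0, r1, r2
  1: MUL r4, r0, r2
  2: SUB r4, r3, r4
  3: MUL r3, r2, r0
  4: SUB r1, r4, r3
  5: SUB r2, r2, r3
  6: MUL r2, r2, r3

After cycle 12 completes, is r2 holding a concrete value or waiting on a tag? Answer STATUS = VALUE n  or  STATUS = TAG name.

  c1: issue ADD r0<-Add1  regs: r0:Add1,r1:9,r2:5,r3:6,r4:9
  c2: issue MUL r4<-Mul1  regs: r0:Add1,r1:9,r2:5,r3:6,r4:Mul1
  c3: CDB Add1=14; issue SUB r4<-Add1  regs: r0:14,r1:9,r2:5,r3:6,r4:Add1
  c4: issue MUL r3<-Mul2  regs: r0:14,r1:9,r2:5,r3:Mul2,r4:Add1
  c5: issue SUB r1<-Add2  regs: r0:14,r1:Add2,r2:5,r3:Mul2,r4:Add1
  c6: issue SUB r2<-Add3  regs: r0:14,r1:Add2,r2:Add3,r3:Mul2,r4:Add1
  c7: stall  regs: r0:14,r1:Add2,r2:Add3,r3:Mul2,r4:Add1
  c8: CDB Mul1=70; issue MUL r2<-Mul1  regs: r0:14,r1:Add2,r2:Mul1,r3:Mul2,r4:Add1
  c9: CDB Mul2=70  regs: r0:14,r1:Add2,r2:Mul1,r3:70,r4:Add1
  c10: CDB Add1=-64  regs: r0:14,r1:Add2,r2:Mul1,r3:70,r4:-64
  c11: CDB Add3=-65  regs: r0:14,r1:Add2,r2:Mul1,r3:70,r4:-64
  c12: CDB Add2=-134  regs: r0:14,r1:-134,r2:Mul1,r3:70,r4:-64

STATUS = TAG Mul1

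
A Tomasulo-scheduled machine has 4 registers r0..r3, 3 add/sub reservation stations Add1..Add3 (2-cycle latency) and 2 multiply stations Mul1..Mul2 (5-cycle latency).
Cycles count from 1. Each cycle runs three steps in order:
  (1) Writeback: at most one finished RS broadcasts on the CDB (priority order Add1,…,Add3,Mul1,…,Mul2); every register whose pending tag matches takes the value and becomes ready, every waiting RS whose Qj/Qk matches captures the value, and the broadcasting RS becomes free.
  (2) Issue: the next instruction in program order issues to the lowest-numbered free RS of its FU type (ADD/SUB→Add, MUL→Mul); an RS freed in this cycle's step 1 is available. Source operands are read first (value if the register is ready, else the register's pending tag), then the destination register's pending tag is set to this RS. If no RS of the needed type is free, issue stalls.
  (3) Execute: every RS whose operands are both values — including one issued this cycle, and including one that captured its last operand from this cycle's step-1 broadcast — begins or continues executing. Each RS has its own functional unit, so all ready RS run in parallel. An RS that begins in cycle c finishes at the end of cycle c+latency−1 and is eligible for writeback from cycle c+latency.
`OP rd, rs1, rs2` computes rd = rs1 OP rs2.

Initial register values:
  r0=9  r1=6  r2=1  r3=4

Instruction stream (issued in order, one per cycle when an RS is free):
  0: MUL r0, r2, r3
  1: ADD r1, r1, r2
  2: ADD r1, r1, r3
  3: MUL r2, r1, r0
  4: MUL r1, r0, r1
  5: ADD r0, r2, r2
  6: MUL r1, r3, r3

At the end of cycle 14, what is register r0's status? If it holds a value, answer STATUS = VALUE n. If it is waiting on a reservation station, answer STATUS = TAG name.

STATUS = TAG Add1

c1: issue MUL r0<-Mul1 | r0:Mul1,r1:6,r2:1,r3:4
c2: issue ADD r1<-Add1 | r0:Mul1,r1:Add1,r2:1,r3:4
c3: issue ADD r1<-Add2 | r0:Mul1,r1:Add2,r2:1,r3:4
c4: CDB Add1=7; issue MUL r2<-Mul2 | r0:Mul1,r1:Add2,r2:Mul2,r3:4
c5: stall | r0:Mul1,r1:Add2,r2:Mul2,r3:4
c6: CDB Add2=11; stall | r0:Mul1,r1:11,r2:Mul2,r3:4
c7: CDB Mul1=4; issue MUL r1<-Mul1 | r0:4,r1:Mul1,r2:Mul2,r3:4
c8: issue ADD r0<-Add1 | r0:Add1,r1:Mul1,r2:Mul2,r3:4
c9: stall | r0:Add1,r1:Mul1,r2:Mul2,r3:4
c10: stall | r0:Add1,r1:Mul1,r2:Mul2,r3:4
c11: stall | r0:Add1,r1:Mul1,r2:Mul2,r3:4
c12: CDB Mul1=44; issue MUL r1<-Mul1 | r0:Add1,r1:Mul1,r2:Mul2,r3:4
c13: CDB Mul2=44 | r0:Add1,r1:Mul1,r2:44,r3:4
c14: - | r0:Add1,r1:Mul1,r2:44,r3:4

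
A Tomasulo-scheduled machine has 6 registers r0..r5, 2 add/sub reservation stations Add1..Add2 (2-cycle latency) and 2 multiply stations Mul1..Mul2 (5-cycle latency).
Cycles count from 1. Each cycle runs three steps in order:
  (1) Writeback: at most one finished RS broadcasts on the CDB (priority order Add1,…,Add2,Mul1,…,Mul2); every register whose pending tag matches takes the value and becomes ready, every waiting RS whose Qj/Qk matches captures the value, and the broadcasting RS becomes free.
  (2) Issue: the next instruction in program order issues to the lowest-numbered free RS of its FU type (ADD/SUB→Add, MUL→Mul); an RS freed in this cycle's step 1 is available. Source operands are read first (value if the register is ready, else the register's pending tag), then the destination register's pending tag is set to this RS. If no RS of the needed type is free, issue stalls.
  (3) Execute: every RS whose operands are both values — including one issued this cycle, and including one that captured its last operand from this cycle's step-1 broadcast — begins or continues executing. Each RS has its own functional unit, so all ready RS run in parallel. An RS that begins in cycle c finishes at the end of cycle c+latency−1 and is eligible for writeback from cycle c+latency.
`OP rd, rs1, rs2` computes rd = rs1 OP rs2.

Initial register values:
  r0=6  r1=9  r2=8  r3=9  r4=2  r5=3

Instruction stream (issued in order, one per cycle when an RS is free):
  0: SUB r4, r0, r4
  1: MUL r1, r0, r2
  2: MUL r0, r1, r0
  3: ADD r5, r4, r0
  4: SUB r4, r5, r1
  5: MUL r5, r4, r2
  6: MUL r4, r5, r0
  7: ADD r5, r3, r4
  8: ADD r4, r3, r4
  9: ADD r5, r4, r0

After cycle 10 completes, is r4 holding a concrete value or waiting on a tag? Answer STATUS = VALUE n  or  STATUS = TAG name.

  c1: issue SUB r4<-Add1  regs: r0:6,r1:9,r2:8,r3:9,r4:Add1,r5:3
  c2: issue MUL r1<-Mul1  regs: r0:6,r1:Mul1,r2:8,r3:9,r4:Add1,r5:3
  c3: CDB Add1=4; issue MUL r0<-Mul2  regs: r0:Mul2,r1:Mul1,r2:8,r3:9,r4:4,r5:3
  c4: issue ADD r5<-Add1  regs: r0:Mul2,r1:Mul1,r2:8,r3:9,r4:4,r5:Add1
  c5: issue SUB r4<-Add2  regs: r0:Mul2,r1:Mul1,r2:8,r3:9,r4:Add2,r5:Add1
  c6: stall  regs: r0:Mul2,r1:Mul1,r2:8,r3:9,r4:Add2,r5:Add1
  c7: CDB Mul1=48; issue MUL r5<-Mul1  regs: r0:Mul2,r1:48,r2:8,r3:9,r4:Add2,r5:Mul1
  c8: stall  regs: r0:Mul2,r1:48,r2:8,r3:9,r4:Add2,r5:Mul1
  c9: stall  regs: r0:Mul2,r1:48,r2:8,r3:9,r4:Add2,r5:Mul1
  c10: stall  regs: r0:Mul2,r1:48,r2:8,r3:9,r4:Add2,r5:Mul1

STATUS = TAG Add2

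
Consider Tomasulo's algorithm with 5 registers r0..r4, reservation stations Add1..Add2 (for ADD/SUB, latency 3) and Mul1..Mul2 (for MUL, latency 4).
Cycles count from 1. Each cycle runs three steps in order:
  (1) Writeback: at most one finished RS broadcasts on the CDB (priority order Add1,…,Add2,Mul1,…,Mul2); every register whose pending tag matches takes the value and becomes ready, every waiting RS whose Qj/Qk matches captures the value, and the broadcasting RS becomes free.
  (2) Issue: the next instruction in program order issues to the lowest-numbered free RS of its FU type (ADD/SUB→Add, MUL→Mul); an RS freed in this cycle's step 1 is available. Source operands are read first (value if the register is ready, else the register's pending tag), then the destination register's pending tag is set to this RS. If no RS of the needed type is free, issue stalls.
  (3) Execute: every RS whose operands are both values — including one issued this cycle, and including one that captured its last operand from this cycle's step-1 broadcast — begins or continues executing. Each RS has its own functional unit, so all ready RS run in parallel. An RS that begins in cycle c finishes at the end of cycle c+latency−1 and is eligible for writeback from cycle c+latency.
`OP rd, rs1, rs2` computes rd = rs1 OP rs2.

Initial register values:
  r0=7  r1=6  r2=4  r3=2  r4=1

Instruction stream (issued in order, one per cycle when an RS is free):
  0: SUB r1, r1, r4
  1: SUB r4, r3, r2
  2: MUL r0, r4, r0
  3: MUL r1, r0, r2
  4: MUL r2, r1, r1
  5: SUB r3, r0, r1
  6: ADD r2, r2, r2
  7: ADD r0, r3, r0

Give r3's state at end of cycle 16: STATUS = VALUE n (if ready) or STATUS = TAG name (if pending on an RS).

STATUS = VALUE 42

c1: issue SUB r1<-Add1 | r0:7,r1:Add1,r2:4,r3:2,r4:1
c2: issue SUB r4<-Add2 | r0:7,r1:Add1,r2:4,r3:2,r4:Add2
c3: issue MUL r0<-Mul1 | r0:Mul1,r1:Add1,r2:4,r3:2,r4:Add2
c4: CDB Add1=5; issue MUL r1<-Mul2 | r0:Mul1,r1:Mul2,r2:4,r3:2,r4:Add2
c5: CDB Add2=-2; stall | r0:Mul1,r1:Mul2,r2:4,r3:2,r4:-2
c6: stall | r0:Mul1,r1:Mul2,r2:4,r3:2,r4:-2
c7: stall | r0:Mul1,r1:Mul2,r2:4,r3:2,r4:-2
c8: stall | r0:Mul1,r1:Mul2,r2:4,r3:2,r4:-2
c9: CDB Mul1=-14; issue MUL r2<-Mul1 | r0:-14,r1:Mul2,r2:Mul1,r3:2,r4:-2
c10: issue SUB r3<-Add1 | r0:-14,r1:Mul2,r2:Mul1,r3:Add1,r4:-2
c11: issue ADD r2<-Add2 | r0:-14,r1:Mul2,r2:Add2,r3:Add1,r4:-2
c12: stall | r0:-14,r1:Mul2,r2:Add2,r3:Add1,r4:-2
c13: CDB Mul2=-56; stall | r0:-14,r1:-56,r2:Add2,r3:Add1,r4:-2
c14: stall | r0:-14,r1:-56,r2:Add2,r3:Add1,r4:-2
c15: stall | r0:-14,r1:-56,r2:Add2,r3:Add1,r4:-2
c16: CDB Add1=42; issue ADD r0<-Add1 | r0:Add1,r1:-56,r2:Add2,r3:42,r4:-2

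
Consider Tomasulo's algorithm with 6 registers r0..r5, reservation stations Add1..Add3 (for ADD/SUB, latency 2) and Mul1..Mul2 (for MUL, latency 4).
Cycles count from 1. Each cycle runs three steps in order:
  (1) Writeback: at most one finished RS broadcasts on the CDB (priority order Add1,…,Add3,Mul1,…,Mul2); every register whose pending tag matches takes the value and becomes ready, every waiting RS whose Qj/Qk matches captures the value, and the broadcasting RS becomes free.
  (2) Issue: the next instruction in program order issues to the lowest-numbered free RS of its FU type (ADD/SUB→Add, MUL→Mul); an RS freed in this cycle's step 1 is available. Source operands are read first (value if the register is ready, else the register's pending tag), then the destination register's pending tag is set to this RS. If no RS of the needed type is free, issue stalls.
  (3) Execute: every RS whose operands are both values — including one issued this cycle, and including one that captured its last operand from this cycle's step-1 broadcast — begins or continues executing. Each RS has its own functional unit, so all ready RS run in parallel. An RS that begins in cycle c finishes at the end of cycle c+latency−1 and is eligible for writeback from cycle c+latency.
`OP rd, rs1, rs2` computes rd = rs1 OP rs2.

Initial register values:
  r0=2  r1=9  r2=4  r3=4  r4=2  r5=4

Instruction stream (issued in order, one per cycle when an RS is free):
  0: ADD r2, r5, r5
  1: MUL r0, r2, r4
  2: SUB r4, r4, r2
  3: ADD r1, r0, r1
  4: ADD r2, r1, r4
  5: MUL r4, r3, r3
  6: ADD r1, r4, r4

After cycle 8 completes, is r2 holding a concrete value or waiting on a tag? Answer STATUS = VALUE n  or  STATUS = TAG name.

c1: issue ADD r2<-Add1 | r0:2,r1:9,r2:Add1,r3:4,r4:2,r5:4
c2: issue MUL r0<-Mul1 | r0:Mul1,r1:9,r2:Add1,r3:4,r4:2,r5:4
c3: CDB Add1=8; issue SUB r4<-Add1 | r0:Mul1,r1:9,r2:8,r3:4,r4:Add1,r5:4
c4: issue ADD r1<-Add2 | r0:Mul1,r1:Add2,r2:8,r3:4,r4:Add1,r5:4
c5: CDB Add1=-6; issue ADD r2<-Add1 | r0:Mul1,r1:Add2,r2:Add1,r3:4,r4:-6,r5:4
c6: issue MUL r4<-Mul2 | r0:Mul1,r1:Add2,r2:Add1,r3:4,r4:Mul2,r5:4
c7: CDB Mul1=16; issue ADD r1<-Add3 | r0:16,r1:Add3,r2:Add1,r3:4,r4:Mul2,r5:4
c8: - | r0:16,r1:Add3,r2:Add1,r3:4,r4:Mul2,r5:4

STATUS = TAG Add1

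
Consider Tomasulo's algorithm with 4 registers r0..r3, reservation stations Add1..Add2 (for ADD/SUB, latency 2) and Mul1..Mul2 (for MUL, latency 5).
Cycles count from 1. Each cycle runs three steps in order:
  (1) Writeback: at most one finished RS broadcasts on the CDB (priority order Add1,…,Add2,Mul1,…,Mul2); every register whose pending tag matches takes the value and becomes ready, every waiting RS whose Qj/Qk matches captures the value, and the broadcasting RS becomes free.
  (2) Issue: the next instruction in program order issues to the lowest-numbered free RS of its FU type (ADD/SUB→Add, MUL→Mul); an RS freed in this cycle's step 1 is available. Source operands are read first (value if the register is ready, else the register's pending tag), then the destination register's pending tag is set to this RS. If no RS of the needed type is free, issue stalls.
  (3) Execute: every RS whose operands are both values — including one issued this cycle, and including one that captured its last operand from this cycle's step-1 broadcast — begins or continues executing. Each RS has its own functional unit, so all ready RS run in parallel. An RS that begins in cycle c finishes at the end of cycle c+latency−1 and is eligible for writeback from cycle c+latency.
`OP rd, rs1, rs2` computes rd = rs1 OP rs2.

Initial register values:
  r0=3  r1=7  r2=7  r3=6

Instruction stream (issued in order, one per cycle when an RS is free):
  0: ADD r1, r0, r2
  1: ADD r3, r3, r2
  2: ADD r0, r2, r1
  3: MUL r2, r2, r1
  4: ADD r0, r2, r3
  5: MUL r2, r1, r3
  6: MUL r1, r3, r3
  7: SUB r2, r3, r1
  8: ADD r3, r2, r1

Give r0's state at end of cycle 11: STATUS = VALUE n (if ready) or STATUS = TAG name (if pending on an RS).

  c1: issue ADD r1<-Add1  regs: r0:3,r1:Add1,r2:7,r3:6
  c2: issue ADD r3<-Add2  regs: r0:3,r1:Add1,r2:7,r3:Add2
  c3: CDB Add1=10; issue ADD r0<-Add1  regs: r0:Add1,r1:10,r2:7,r3:Add2
  c4: CDB Add2=13; issue MUL r2<-Mul1  regs: r0:Add1,r1:10,r2:Mul1,r3:13
  c5: CDB Add1=17; issue ADD r0<-Add1  regs: r0:Add1,r1:10,r2:Mul1,r3:13
  c6: issue MUL r2<-Mul2  regs: r0:Add1,r1:10,r2:Mul2,r3:13
  c7: stall  regs: r0:Add1,r1:10,r2:Mul2,r3:13
  c8: stall  regs: r0:Add1,r1:10,r2:Mul2,r3:13
  c9: CDB Mul1=70; issue MUL r1<-Mul1  regs: r0:Add1,r1:Mul1,r2:Mul2,r3:13
  c10: issue SUB r2<-Add2  regs: r0:Add1,r1:Mul1,r2:Add2,r3:13
  c11: CDB Add1=83; issue ADD r3<-Add1  regs: r0:83,r1:Mul1,r2:Add2,r3:Add1

STATUS = VALUE 83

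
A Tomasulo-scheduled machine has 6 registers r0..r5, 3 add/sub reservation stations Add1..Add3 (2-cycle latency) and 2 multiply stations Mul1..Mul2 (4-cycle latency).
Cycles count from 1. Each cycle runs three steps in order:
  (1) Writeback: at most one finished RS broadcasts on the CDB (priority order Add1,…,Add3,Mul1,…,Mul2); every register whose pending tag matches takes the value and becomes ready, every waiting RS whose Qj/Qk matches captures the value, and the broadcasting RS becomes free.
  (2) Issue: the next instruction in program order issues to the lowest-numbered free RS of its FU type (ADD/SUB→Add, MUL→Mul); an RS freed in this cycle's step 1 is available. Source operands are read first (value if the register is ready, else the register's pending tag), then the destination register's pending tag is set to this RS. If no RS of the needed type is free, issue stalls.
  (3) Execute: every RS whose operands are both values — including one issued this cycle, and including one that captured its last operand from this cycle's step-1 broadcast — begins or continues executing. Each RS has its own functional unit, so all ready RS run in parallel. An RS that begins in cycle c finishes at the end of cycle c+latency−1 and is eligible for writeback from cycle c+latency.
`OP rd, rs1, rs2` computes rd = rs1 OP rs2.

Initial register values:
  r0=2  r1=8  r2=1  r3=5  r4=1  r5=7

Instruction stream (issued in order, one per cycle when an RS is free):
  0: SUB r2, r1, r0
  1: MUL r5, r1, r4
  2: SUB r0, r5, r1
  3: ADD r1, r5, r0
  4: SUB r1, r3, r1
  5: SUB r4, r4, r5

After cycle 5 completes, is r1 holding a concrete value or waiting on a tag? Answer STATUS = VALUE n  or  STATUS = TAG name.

STATUS = TAG Add3

c1: issue SUB r2<-Add1 | r0:2,r1:8,r2:Add1,r3:5,r4:1,r5:7
c2: issue MUL r5<-Mul1 | r0:2,r1:8,r2:Add1,r3:5,r4:1,r5:Mul1
c3: CDB Add1=6; issue SUB r0<-Add1 | r0:Add1,r1:8,r2:6,r3:5,r4:1,r5:Mul1
c4: issue ADD r1<-Add2 | r0:Add1,r1:Add2,r2:6,r3:5,r4:1,r5:Mul1
c5: issue SUB r1<-Add3 | r0:Add1,r1:Add3,r2:6,r3:5,r4:1,r5:Mul1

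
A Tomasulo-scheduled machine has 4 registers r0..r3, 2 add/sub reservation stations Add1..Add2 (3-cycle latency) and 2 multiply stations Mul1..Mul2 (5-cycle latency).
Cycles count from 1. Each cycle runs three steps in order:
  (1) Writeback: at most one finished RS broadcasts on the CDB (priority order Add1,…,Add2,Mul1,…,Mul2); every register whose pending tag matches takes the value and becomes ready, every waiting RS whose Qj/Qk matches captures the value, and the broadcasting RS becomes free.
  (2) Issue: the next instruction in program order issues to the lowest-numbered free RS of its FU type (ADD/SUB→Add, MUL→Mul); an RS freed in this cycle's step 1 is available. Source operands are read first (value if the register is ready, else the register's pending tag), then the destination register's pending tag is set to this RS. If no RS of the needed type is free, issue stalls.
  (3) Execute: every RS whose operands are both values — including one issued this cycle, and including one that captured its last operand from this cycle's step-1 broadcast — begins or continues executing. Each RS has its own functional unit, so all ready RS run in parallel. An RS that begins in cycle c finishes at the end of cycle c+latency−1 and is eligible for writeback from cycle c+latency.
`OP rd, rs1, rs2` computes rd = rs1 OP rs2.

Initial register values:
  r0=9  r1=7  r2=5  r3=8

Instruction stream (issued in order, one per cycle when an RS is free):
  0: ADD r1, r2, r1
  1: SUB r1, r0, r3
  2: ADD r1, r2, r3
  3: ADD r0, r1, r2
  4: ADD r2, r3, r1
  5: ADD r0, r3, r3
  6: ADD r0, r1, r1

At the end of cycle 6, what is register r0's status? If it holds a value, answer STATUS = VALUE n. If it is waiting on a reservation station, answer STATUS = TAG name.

STATUS = TAG Add2

cycle 1: issue ADD r1<-Add1 // r0:9,r1:Add1,r2:5,r3:8
cycle 2: issue SUB r1<-Add2 // r0:9,r1:Add2,r2:5,r3:8
cycle 3: stall // r0:9,r1:Add2,r2:5,r3:8
cycle 4: CDB Add1=12; issue ADD r1<-Add1 // r0:9,r1:Add1,r2:5,r3:8
cycle 5: CDB Add2=1; issue ADD r0<-Add2 // r0:Add2,r1:Add1,r2:5,r3:8
cycle 6: stall // r0:Add2,r1:Add1,r2:5,r3:8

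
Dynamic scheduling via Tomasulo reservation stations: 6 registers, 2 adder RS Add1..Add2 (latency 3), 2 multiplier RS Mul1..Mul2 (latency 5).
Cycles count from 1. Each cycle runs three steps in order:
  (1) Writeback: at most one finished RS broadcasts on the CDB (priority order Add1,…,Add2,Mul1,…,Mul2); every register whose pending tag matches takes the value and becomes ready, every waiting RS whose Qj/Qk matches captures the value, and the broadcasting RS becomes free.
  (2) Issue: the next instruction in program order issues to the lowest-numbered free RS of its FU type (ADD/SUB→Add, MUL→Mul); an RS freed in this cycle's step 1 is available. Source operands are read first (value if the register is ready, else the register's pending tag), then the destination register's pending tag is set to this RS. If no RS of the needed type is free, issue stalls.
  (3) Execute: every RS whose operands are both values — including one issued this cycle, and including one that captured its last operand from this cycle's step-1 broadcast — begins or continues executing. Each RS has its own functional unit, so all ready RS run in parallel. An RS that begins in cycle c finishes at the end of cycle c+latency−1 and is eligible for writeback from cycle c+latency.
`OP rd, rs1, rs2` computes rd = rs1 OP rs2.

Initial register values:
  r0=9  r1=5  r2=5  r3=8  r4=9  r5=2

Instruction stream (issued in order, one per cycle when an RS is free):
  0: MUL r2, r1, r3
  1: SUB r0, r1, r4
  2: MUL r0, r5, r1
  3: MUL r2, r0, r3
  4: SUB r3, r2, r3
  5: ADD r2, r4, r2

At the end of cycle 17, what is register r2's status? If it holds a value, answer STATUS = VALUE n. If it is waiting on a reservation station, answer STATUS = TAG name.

cycle 1: issue MUL r2<-Mul1 // r0:9,r1:5,r2:Mul1,r3:8,r4:9,r5:2
cycle 2: issue SUB r0<-Add1 // r0:Add1,r1:5,r2:Mul1,r3:8,r4:9,r5:2
cycle 3: issue MUL r0<-Mul2 // r0:Mul2,r1:5,r2:Mul1,r3:8,r4:9,r5:2
cycle 4: stall // r0:Mul2,r1:5,r2:Mul1,r3:8,r4:9,r5:2
cycle 5: CDB Add1=-4; stall // r0:Mul2,r1:5,r2:Mul1,r3:8,r4:9,r5:2
cycle 6: CDB Mul1=40; issue MUL r2<-Mul1 // r0:Mul2,r1:5,r2:Mul1,r3:8,r4:9,r5:2
cycle 7: issue SUB r3<-Add1 // r0:Mul2,r1:5,r2:Mul1,r3:Add1,r4:9,r5:2
cycle 8: CDB Mul2=10; issue ADD r2<-Add2 // r0:10,r1:5,r2:Add2,r3:Add1,r4:9,r5:2
cycle 9: - // r0:10,r1:5,r2:Add2,r3:Add1,r4:9,r5:2
cycle 10: - // r0:10,r1:5,r2:Add2,r3:Add1,r4:9,r5:2
cycle 11: - // r0:10,r1:5,r2:Add2,r3:Add1,r4:9,r5:2
cycle 12: - // r0:10,r1:5,r2:Add2,r3:Add1,r4:9,r5:2
cycle 13: CDB Mul1=80 // r0:10,r1:5,r2:Add2,r3:Add1,r4:9,r5:2
cycle 14: - // r0:10,r1:5,r2:Add2,r3:Add1,r4:9,r5:2
cycle 15: - // r0:10,r1:5,r2:Add2,r3:Add1,r4:9,r5:2
cycle 16: CDB Add1=72 // r0:10,r1:5,r2:Add2,r3:72,r4:9,r5:2
cycle 17: CDB Add2=89 // r0:10,r1:5,r2:89,r3:72,r4:9,r5:2

STATUS = VALUE 89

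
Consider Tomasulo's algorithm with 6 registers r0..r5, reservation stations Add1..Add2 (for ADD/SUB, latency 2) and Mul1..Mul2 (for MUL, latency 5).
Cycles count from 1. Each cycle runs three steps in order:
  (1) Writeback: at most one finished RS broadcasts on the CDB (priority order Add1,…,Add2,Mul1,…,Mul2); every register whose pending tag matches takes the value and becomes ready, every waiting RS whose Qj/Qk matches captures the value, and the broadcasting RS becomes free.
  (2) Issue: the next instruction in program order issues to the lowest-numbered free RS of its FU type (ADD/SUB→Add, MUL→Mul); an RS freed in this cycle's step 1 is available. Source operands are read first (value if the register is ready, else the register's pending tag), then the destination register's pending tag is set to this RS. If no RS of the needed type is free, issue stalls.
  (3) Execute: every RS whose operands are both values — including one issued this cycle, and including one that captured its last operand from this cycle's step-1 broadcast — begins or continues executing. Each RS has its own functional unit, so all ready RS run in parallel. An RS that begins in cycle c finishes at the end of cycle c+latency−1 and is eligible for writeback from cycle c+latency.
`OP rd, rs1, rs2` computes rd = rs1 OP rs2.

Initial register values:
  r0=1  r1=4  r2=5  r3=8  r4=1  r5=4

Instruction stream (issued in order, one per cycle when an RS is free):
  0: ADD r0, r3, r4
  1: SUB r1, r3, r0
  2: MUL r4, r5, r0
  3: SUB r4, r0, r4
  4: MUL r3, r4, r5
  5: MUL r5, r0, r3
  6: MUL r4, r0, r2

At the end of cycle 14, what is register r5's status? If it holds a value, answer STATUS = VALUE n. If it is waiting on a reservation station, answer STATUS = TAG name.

  c1: issue ADD r0<-Add1  regs: r0:Add1,r1:4,r2:5,r3:8,r4:1,r5:4
  c2: issue SUB r1<-Add2  regs: r0:Add1,r1:Add2,r2:5,r3:8,r4:1,r5:4
  c3: CDB Add1=9; issue MUL r4<-Mul1  regs: r0:9,r1:Add2,r2:5,r3:8,r4:Mul1,r5:4
  c4: issue SUB r4<-Add1  regs: r0:9,r1:Add2,r2:5,r3:8,r4:Add1,r5:4
  c5: CDB Add2=-1; issue MUL r3<-Mul2  regs: r0:9,r1:-1,r2:5,r3:Mul2,r4:Add1,r5:4
  c6: stall  regs: r0:9,r1:-1,r2:5,r3:Mul2,r4:Add1,r5:4
  c7: stall  regs: r0:9,r1:-1,r2:5,r3:Mul2,r4:Add1,r5:4
  c8: CDB Mul1=36; issue MUL r5<-Mul1  regs: r0:9,r1:-1,r2:5,r3:Mul2,r4:Add1,r5:Mul1
  c9: stall  regs: r0:9,r1:-1,r2:5,r3:Mul2,r4:Add1,r5:Mul1
  c10: CDB Add1=-27; stall  regs: r0:9,r1:-1,r2:5,r3:Mul2,r4:-27,r5:Mul1
  c11: stall  regs: r0:9,r1:-1,r2:5,r3:Mul2,r4:-27,r5:Mul1
  c12: stall  regs: r0:9,r1:-1,r2:5,r3:Mul2,r4:-27,r5:Mul1
  c13: stall  regs: r0:9,r1:-1,r2:5,r3:Mul2,r4:-27,r5:Mul1
  c14: stall  regs: r0:9,r1:-1,r2:5,r3:Mul2,r4:-27,r5:Mul1

STATUS = TAG Mul1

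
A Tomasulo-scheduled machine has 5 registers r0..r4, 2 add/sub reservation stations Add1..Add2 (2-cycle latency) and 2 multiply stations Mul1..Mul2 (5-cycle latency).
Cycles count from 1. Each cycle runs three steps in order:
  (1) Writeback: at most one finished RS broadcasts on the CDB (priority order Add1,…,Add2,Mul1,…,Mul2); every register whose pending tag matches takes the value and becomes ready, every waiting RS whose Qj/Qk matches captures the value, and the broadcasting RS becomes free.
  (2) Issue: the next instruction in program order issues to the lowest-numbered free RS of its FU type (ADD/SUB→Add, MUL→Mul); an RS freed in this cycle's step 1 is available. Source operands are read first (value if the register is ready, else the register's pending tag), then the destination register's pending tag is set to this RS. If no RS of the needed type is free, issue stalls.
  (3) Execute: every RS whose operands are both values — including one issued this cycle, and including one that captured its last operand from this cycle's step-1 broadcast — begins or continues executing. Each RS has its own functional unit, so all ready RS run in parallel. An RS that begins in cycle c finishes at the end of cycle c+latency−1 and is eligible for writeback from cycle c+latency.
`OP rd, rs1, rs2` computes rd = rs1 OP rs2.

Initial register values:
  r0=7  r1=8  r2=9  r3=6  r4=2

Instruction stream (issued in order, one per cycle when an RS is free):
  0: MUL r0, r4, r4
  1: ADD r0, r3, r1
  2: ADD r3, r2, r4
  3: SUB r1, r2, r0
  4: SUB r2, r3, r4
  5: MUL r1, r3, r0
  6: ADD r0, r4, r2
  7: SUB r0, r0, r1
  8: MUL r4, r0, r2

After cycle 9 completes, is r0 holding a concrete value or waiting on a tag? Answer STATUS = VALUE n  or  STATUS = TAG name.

cycle 1: issue MUL r0<-Mul1 // r0:Mul1,r1:8,r2:9,r3:6,r4:2
cycle 2: issue ADD r0<-Add1 // r0:Add1,r1:8,r2:9,r3:6,r4:2
cycle 3: issue ADD r3<-Add2 // r0:Add1,r1:8,r2:9,r3:Add2,r4:2
cycle 4: CDB Add1=14; issue SUB r1<-Add1 // r0:14,r1:Add1,r2:9,r3:Add2,r4:2
cycle 5: CDB Add2=11; issue SUB r2<-Add2 // r0:14,r1:Add1,r2:Add2,r3:11,r4:2
cycle 6: CDB Add1=-5; issue MUL r1<-Mul2 // r0:14,r1:Mul2,r2:Add2,r3:11,r4:2
cycle 7: CDB Add2=9; issue ADD r0<-Add1 // r0:Add1,r1:Mul2,r2:9,r3:11,r4:2
cycle 8: CDB Mul1=4; issue SUB r0<-Add2 // r0:Add2,r1:Mul2,r2:9,r3:11,r4:2
cycle 9: CDB Add1=11; issue MUL r4<-Mul1 // r0:Add2,r1:Mul2,r2:9,r3:11,r4:Mul1

STATUS = TAG Add2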